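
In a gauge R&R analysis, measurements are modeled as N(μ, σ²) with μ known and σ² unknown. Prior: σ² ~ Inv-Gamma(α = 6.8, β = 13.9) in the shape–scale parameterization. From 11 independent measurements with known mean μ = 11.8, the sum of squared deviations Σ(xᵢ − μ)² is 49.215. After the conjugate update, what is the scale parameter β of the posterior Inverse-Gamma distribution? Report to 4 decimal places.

With known mean μ and an Inverse-Gamma(α, β) prior on σ², the Normal likelihood is conjugate: posterior is Inv-Gamma(α + n/2, β + Σ(xᵢ−μ)²/2).
Posterior: Inv-Gamma(6.8 + 11/2, 13.9 + 49.215/2) = Inv-Gamma(12.30, 38.5075).
Posterior β = 38.5075.

38.5075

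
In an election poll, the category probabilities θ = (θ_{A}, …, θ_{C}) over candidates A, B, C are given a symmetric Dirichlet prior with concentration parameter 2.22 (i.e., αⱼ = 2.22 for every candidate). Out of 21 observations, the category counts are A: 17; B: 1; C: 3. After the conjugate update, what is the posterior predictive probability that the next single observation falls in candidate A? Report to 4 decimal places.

0.6949

The Dirichlet prior is conjugate to the Multinomial likelihood: each posterior αⱼ = prior αⱼ + observed count nⱼ.
Posterior concentration: (19.22, 3.22, 5.22), total = 27.66.
P(next = A | data) = α_{A}/Σα = 0.6949.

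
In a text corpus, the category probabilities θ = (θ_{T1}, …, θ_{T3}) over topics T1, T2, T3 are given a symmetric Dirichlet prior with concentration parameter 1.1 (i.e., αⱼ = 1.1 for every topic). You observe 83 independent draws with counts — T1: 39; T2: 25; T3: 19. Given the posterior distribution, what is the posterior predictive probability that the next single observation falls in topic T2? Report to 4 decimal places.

0.3024

The Dirichlet prior is conjugate to the Multinomial likelihood: each posterior αⱼ = prior αⱼ + observed count nⱼ.
Posterior concentration: (40.1, 26.1, 20.1), total = 86.3.
P(next = T2 | data) = α_{T2}/Σα = 0.3024.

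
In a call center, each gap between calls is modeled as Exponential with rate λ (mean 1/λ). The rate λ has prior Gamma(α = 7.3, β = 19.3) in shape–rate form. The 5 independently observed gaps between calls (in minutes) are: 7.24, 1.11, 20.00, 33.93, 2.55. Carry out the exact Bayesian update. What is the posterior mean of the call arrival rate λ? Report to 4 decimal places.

0.1462

With a Gamma(shape α, rate β) prior on the exponential rate λ, the posterior after n observations with total T = Σxᵢ is Gamma(α+n, β+T).
Sum of observations T = 64.83 minutes; n = 5.
Posterior: Gamma(7.3+5, 19.3+64.83) = Gamma(12.3, 84.13).
Posterior mean of λ = α/β = 12.3/84.13 = 0.1462.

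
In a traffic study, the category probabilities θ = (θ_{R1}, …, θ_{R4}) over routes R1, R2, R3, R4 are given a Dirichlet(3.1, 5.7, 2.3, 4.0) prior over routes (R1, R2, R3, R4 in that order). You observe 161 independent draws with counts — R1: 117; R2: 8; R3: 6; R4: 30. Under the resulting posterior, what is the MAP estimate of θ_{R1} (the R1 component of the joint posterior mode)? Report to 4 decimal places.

0.6920

The Dirichlet prior is conjugate to the Multinomial likelihood: each posterior αⱼ = prior αⱼ + observed count nⱼ.
Posterior concentration: (120.1, 13.7, 8.3, 34.0), total = 176.1.
Joint mode component: (α_{R1}−1)/(Σα−K) = 119.1/172.1 = 0.6920.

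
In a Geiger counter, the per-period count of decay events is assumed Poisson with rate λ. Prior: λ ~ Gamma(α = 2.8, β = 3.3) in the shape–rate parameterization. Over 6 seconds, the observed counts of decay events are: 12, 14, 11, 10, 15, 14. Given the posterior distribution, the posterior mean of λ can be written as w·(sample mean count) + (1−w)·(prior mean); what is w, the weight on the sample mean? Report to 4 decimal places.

0.6452

With a Gamma(shape α, rate β) prior, the Poisson likelihood is conjugate: the posterior is Gamma(α + ΣXᵢ, β + n).
Posterior mean = (α₀+S)/(β₀+n) = [n/(β₀+n)]·(S/n) + [β₀/(β₀+n)]·(α₀/β₀), so only n and β₀ enter the weight.
Weight on data w = n/(β₀+n) = 6/(3.3+6) = 6/9.3 = 0.6452.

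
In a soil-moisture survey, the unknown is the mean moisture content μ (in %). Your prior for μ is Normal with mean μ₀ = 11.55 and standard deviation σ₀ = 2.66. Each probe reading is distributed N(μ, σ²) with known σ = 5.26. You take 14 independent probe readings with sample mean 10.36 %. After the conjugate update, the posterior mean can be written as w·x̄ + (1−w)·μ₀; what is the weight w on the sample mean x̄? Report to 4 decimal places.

0.7817

For Normal data with known variance σ², a Normal(μ₀, σ₀²) prior on μ is conjugate. Posterior precision = 1/σ₀² + n/σ²; posterior mean is the precision-weighted average of μ₀ and x̄.
σ₀² = 2.66² = 7.0756, σ² = 5.26² = 27.6676. Prior precision 1/σ₀² = 1/7.0756; data precision n/σ² = 14/27.6676.
w = (n/σ²)/(1/σ₀² + n/σ²) = n·σ₀²/(σ² + n·σ₀²) = 14·7.0756/(27.6676 + 14·7.0756) = 99.0584/126.726 = 0.7817.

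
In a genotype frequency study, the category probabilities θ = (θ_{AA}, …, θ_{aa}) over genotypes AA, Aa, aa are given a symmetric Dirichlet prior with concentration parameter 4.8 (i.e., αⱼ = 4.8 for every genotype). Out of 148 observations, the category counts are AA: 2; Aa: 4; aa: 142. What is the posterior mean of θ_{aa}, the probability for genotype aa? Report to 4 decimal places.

0.9039

The Dirichlet prior is conjugate to the Multinomial likelihood: each posterior αⱼ = prior αⱼ + observed count nⱼ.
Posterior concentration: (6.8, 8.8, 146.8), total = 162.4.
E[θ_{aa}|data] = α_{aa}/Σα = 146.8/162.4 = 0.9039.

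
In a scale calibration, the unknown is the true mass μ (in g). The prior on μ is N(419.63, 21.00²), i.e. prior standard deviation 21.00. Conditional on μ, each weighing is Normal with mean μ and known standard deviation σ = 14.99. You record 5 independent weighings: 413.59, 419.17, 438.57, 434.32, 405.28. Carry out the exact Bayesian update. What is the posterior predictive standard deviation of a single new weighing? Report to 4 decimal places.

16.2937

For Normal data with known variance σ², a Normal(μ₀, σ₀²) prior on μ is conjugate. Posterior precision = 1/σ₀² + n/σ²; posterior mean is the precision-weighted average of μ₀ and x̄.
σ₀² = 21.00² = 441, σ² = 14.99² = 224.7001; σ² + n·σ₀² = 224.7001 + 5·441 = 2429.7001.
Posterior precision = 1/σ₀² + n/σ² = 1/441 + 5/224.7001 = (σ² + n·σ₀²)/(σ₀²σ²) = 2429.7001/(441·224.7001); posterior variance σₙ² = σ₀²σ²/(σ² + n·σ₀²) = 441·224.7001/2429.7001 = 40.783940.
Predictive variance for one new observation = σₙ² + σ² = 441·224.7001/2429.7001 + 224.7001 = σ²·(σ₀² + 2429.7001)/2429.7001 = 224.7001·2870.7001/2429.7001 = 265.484040; SD = √(224.7001·2870.7001/2429.7001) = 16.2937.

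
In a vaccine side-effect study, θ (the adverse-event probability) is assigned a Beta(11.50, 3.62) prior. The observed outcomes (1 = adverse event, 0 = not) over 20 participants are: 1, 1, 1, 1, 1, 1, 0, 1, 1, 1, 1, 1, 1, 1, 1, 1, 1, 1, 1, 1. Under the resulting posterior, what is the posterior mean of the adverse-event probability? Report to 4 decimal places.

0.8685

The Beta prior is conjugate to a Binomial/Bernoulli likelihood; the update adds successes to α and failures to β.
Posterior: Beta(α+k, β+n−k) = Beta(11.50+19, 3.62+1) = Beta(30.50, 4.62).
Posterior mean = α/(α+β) = 30.50/35.12 = 0.8685.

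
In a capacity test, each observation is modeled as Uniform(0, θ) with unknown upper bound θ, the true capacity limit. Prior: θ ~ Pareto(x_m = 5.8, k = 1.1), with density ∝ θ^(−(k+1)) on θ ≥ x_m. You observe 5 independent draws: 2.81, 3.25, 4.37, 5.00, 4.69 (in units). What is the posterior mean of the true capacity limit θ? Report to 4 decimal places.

A Pareto(scale x_m, shape k) prior on the upper bound θ of Uniform(0, θ) is conjugate: posterior is Pareto(max(x_m, max xᵢ), k + n).
Sample maximum = 5.00; prior scale x_m = 5.8 → posterior scale = max = 5.80.
Posterior shape = 1.1 + 5 = 6.1.
E[θ|data] = k·x_m/(k−1) = 6.1·5.80/5.1 = 6.9373.

6.9373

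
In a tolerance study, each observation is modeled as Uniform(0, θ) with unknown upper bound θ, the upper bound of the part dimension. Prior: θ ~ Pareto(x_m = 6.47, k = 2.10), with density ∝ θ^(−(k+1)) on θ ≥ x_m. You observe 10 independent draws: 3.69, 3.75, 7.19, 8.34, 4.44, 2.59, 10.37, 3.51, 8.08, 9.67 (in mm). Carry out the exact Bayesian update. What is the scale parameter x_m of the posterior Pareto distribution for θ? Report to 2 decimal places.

A Pareto(scale x_m, shape k) prior on the upper bound θ of Uniform(0, θ) is conjugate: posterior is Pareto(max(x_m, max xᵢ), k + n).
Sample maximum = 10.37; prior scale x_m = 6.47 → posterior scale = max = 10.37.
Posterior shape = 2.10 + 10 = 12.10.
Posterior scale x_m = 10.37.

10.37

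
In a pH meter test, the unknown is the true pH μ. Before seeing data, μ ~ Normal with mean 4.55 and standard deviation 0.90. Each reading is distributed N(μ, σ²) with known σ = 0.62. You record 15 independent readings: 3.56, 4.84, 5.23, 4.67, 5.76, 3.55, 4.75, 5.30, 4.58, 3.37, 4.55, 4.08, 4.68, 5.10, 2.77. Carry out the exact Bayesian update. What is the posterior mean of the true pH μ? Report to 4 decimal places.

4.4557

For Normal data with known variance σ², a Normal(μ₀, σ₀²) prior on μ is conjugate. Posterior precision = 1/σ₀² + n/σ²; posterior mean is the precision-weighted average of μ₀ and x̄.
Σxᵢ = 3.56 + 4.84 + 5.23 + 4.67 + 5.76 + 3.55 + 4.75 + 5.30 + 4.58 + 3.37 + 4.55 + 4.08 + 4.68 + 5.10 + 2.77 = 66.79, so n·x̄ = 66.79.
σ₀² = 0.90² = 0.81, σ² = 0.62² = 0.3844; σ² + n·σ₀² = 0.3844 + 15·0.81 = 12.5344.
Posterior mean = (μ₀/σ₀² + n·x̄/σ²)/(1/σ₀² + n/σ²) = (σ²·μ₀ + σ₀²·n·x̄)/(σ² + n·σ₀²) = (0.3844·4.55 + 0.81·66.79)/12.5344 = 55.84892/12.5344 = 4.4557.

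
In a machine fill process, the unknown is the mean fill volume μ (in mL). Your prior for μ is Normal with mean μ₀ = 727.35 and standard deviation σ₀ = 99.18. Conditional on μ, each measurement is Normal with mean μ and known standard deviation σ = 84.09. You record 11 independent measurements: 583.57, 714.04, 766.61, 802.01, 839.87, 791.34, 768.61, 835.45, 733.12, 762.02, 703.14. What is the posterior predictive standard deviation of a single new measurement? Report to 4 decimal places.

87.6044

For Normal data with known variance σ², a Normal(μ₀, σ₀²) prior on μ is conjugate. Posterior precision = 1/σ₀² + n/σ²; posterior mean is the precision-weighted average of μ₀ and x̄.
σ₀² = 99.18² = 9836.6724, σ² = 84.09² = 7071.1281; σ² + n·σ₀² = 7071.1281 + 11·9836.6724 = 115274.5245.
Posterior precision = 1/σ₀² + n/σ² = 1/9836.6724 + 11/7071.1281 = (σ² + n·σ₀²)/(σ₀²σ²) = 115274.5245/(9836.6724·7071.1281); posterior variance σₙ² = σ₀²σ²/(σ² + n·σ₀²) = 9836.6724·7071.1281/115274.5245 = 603.397593.
Predictive variance for one new observation = σₙ² + σ² = 9836.6724·7071.1281/115274.5245 + 7071.1281 = σ²·(σ₀² + 115274.5245)/115274.5245 = 7071.1281·125111.1969/115274.5245 = 7674.525693; SD = √(7071.1281·125111.1969/115274.5245) = 87.6044.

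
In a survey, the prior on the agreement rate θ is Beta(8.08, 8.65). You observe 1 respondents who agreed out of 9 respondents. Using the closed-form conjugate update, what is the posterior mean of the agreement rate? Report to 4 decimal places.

The Beta prior is conjugate to a Binomial/Bernoulli likelihood; the update adds successes to α and failures to β.
Posterior: Beta(α+k, β+n−k) = Beta(8.08+1, 8.65+8) = Beta(9.08, 16.65).
Posterior mean = α/(α+β) = 9.08/25.73 = 0.3529.

0.3529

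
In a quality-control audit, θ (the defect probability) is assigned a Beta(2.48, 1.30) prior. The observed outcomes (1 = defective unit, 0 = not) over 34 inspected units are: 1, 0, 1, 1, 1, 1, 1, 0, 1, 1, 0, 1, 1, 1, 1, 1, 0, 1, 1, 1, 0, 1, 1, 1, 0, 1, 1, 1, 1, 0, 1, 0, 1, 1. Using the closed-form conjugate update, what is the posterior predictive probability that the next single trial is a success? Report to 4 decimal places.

0.7538

The Beta prior is conjugate to a Binomial/Bernoulli likelihood; the update adds successes to α and failures to β.
Posterior: Beta(α+k, β+n−k) = Beta(2.48+26, 1.30+8) = Beta(28.48, 9.30).
For a single future Bernoulli trial, P(success | data) = α/(α+β) = 0.7538.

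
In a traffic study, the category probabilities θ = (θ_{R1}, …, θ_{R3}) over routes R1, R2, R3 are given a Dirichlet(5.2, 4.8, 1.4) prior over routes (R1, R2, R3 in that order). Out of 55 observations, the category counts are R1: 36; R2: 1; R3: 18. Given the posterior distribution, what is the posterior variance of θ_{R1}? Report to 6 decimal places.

The Dirichlet prior is conjugate to the Multinomial likelihood: each posterior αⱼ = prior αⱼ + observed count nⱼ.
Posterior concentration: (41.2, 5.8, 19.4), total = 66.4.
Var[θ_j] = α_j(Σα−α_j)/((Σα)²(Σα+1)) = 41.2·25.2/(66.4²·67.4) = 0.003494.

0.003494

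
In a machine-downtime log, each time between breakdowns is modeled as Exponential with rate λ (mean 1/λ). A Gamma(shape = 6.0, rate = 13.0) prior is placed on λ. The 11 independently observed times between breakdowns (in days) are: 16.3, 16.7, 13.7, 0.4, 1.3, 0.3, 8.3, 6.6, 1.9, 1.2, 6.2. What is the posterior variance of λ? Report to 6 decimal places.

With a Gamma(shape α, rate β) prior on the exponential rate λ, the posterior after n observations with total T = Σxᵢ is Gamma(α+n, β+T).
Sum of observations T = 72.9 days; n = 11.
Posterior: Gamma(6.0+11, 13.0+72.9) = Gamma(17.0, 85.9).
Var = α/β² = 0.002304.

0.002304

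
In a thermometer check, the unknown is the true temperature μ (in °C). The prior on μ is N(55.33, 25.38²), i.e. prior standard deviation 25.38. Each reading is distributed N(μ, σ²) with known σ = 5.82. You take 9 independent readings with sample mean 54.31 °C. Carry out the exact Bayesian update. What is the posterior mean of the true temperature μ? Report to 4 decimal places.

For Normal data with known variance σ², a Normal(μ₀, σ₀²) prior on μ is conjugate. Posterior precision = 1/σ₀² + n/σ²; posterior mean is the precision-weighted average of μ₀ and x̄.
n·x̄ = 9·54.31 = 488.79.
σ₀² = 25.38² = 644.1444, σ² = 5.82² = 33.8724; σ² + n·σ₀² = 33.8724 + 9·644.1444 = 5831.172.
Posterior mean = (μ₀/σ₀² + n·x̄/σ²)/(1/σ₀² + n/σ²) = (σ²·μ₀ + σ₀²·n·x̄)/(σ² + n·σ₀²) = (33.8724·55.33 + 644.1444·488.79)/5831.172 = 316725.501168/5831.172 = 54.3159.

54.3159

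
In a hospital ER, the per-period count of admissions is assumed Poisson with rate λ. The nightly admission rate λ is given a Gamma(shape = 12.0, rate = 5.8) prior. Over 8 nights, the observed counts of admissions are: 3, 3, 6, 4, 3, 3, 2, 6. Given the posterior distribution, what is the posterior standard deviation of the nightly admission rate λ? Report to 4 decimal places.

With a Gamma(shape α, rate β) prior, the Poisson likelihood is conjugate: the posterior is Gamma(α + ΣXᵢ, β + n).
Sum of counts S = 30 over n = 8 nights.
Posterior: Gamma(α+S, β+n) = Gamma(12.0+30, 5.8+8) = Gamma(42.0, 13.8).
SD = √α/β = √42.0/13.8 = 0.4696.

0.4696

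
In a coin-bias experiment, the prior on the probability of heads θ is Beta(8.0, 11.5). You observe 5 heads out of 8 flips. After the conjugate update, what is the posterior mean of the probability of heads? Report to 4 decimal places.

The Beta prior is conjugate to a Binomial/Bernoulli likelihood; the update adds successes to α and failures to β.
Posterior: Beta(α+k, β+n−k) = Beta(8.0+5, 11.5+3) = Beta(13.0, 14.5).
Posterior mean = α/(α+β) = 13.0/27.5 = 0.4727.

0.4727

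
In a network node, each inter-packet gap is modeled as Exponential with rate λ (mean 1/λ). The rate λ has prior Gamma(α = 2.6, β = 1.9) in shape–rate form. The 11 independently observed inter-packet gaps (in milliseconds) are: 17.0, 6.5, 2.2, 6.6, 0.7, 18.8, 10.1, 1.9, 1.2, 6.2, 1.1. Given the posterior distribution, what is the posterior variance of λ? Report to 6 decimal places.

With a Gamma(shape α, rate β) prior on the exponential rate λ, the posterior after n observations with total T = Σxᵢ is Gamma(α+n, β+T).
Sum of observations T = 72.3 milliseconds; n = 11.
Posterior: Gamma(2.6+11, 1.9+72.3) = Gamma(13.6, 74.2).
Var = α/β² = 0.002470.

0.002470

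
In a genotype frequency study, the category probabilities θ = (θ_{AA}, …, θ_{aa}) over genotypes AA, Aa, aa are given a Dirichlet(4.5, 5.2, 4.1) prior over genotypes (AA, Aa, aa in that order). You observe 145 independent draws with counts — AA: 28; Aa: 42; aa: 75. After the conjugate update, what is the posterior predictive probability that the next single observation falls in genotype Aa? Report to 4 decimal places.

The Dirichlet prior is conjugate to the Multinomial likelihood: each posterior αⱼ = prior αⱼ + observed count nⱼ.
Posterior concentration: (32.5, 47.2, 79.1), total = 158.8.
P(next = Aa | data) = α_{Aa}/Σα = 0.2972.

0.2972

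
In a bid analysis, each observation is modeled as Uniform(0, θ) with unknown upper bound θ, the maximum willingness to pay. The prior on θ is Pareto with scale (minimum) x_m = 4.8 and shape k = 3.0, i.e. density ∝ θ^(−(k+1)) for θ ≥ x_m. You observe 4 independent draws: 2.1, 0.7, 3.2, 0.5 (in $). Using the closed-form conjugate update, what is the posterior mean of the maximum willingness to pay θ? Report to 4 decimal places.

5.6000

A Pareto(scale x_m, shape k) prior on the upper bound θ of Uniform(0, θ) is conjugate: posterior is Pareto(max(x_m, max xᵢ), k + n).
Sample maximum = 3.2; prior scale x_m = 4.8 → posterior scale = max = 4.8.
Posterior shape = 3.0 + 4 = 7.0.
E[θ|data] = k·x_m/(k−1) = 7.0·4.8/6.0 = 5.6000.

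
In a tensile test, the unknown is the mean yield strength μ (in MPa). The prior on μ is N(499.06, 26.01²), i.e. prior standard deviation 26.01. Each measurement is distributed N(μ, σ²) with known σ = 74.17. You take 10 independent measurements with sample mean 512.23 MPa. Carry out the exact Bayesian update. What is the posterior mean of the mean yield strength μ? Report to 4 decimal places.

506.3236

For Normal data with known variance σ², a Normal(μ₀, σ₀²) prior on μ is conjugate. Posterior precision = 1/σ₀² + n/σ²; posterior mean is the precision-weighted average of μ₀ and x̄.
n·x̄ = 10·512.23 = 5122.3.
σ₀² = 26.01² = 676.5201, σ² = 74.17² = 5501.1889; σ² + n·σ₀² = 5501.1889 + 10·676.5201 = 12266.3899.
Posterior mean = (μ₀/σ₀² + n·x̄/σ²)/(1/σ₀² + n/σ²) = (σ²·μ₀ + σ₀²·n·x̄)/(σ² + n·σ₀²) = (5501.1889·499.06 + 676.5201·5122.3)/12266.3899 = 6210762.240664/12266.3899 = 506.3236.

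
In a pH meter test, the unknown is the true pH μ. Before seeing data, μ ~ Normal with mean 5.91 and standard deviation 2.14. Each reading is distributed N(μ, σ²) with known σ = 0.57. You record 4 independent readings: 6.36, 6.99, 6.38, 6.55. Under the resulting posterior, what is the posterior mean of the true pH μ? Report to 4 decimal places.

For Normal data with known variance σ², a Normal(μ₀, σ₀²) prior on μ is conjugate. Posterior precision = 1/σ₀² + n/σ²; posterior mean is the precision-weighted average of μ₀ and x̄.
Σxᵢ = 6.36 + 6.99 + 6.38 + 6.55 = 26.28, so n·x̄ = 26.28.
σ₀² = 2.14² = 4.5796, σ² = 0.57² = 0.3249; σ² + n·σ₀² = 0.3249 + 4·4.5796 = 18.6433.
Posterior mean = (μ₀/σ₀² + n·x̄/σ²)/(1/σ₀² + n/σ²) = (σ²·μ₀ + σ₀²·n·x̄)/(σ² + n·σ₀²) = (0.3249·5.91 + 4.5796·26.28)/18.6433 = 122.272047/18.6433 = 6.5585.

6.5585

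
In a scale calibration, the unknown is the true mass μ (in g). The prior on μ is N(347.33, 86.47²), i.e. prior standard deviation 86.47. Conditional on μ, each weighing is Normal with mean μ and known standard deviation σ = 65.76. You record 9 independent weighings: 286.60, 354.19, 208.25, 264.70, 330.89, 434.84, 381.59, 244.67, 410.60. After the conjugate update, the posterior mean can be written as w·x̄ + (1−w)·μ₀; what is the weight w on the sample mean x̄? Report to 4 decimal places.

0.9396

For Normal data with known variance σ², a Normal(μ₀, σ₀²) prior on μ is conjugate. Posterior precision = 1/σ₀² + n/σ²; posterior mean is the precision-weighted average of μ₀ and x̄.
σ₀² = 86.47² = 7477.0609, σ² = 65.76² = 4324.3776. Prior precision 1/σ₀² = 1/7477.0609; data precision n/σ² = 9/4324.3776.
w = (n/σ²)/(1/σ₀² + n/σ²) = n·σ₀²/(σ² + n·σ₀²) = 9·7477.0609/(4324.3776 + 9·7477.0609) = 67293.5481/71617.9257 = 0.9396.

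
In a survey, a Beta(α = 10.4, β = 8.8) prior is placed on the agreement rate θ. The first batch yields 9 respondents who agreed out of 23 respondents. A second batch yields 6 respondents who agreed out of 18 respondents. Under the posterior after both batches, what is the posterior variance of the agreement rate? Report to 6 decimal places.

0.003985

The Beta prior is conjugate to a Binomial/Bernoulli likelihood; the update adds successes to α and failures to β.
After batch 1: Beta(10.4+9, 8.8+14) = Beta(19.4, 22.8).
After batch 2: Beta(19.4+6, 22.8+12) = Beta(25.4, 34.8).
Var = αβ/((α+β)²(α+β+1)) = 25.4·34.8/(60.2²·61.2) = 0.003985.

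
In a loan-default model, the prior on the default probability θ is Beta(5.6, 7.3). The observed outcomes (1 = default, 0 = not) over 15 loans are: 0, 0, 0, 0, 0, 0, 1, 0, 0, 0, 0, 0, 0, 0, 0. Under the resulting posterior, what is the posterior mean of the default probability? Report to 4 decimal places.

0.2366

The Beta prior is conjugate to a Binomial/Bernoulli likelihood; the update adds successes to α and failures to β.
Posterior: Beta(α+k, β+n−k) = Beta(5.6+1, 7.3+14) = Beta(6.6, 21.3).
Posterior mean = α/(α+β) = 6.6/27.9 = 0.2366.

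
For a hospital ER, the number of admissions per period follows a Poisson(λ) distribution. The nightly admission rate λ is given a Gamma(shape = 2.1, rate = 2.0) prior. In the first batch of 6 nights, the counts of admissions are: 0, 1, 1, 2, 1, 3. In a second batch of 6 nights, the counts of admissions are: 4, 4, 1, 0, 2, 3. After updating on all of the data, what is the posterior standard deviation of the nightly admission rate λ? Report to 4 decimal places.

With a Gamma(shape α, rate β) prior, the Poisson likelihood is conjugate: the posterior is Gamma(α + ΣXᵢ, β + n).
Batch 1: sum of counts S = 8 over n = 6 nights.
After batch 1: Gamma(α+S, β+n) = Gamma(2.1+8, 2.0+6) = Gamma(10.1, 8.0).
Batch 2: sum of counts S = 14 over n = 6 nights.
After batch 2: Gamma(α+S, β+n) = Gamma(10.1+14, 8.0+6) = Gamma(24.1, 14.0).
SD = √α/β = √24.1/14.0 = 0.3507.

0.3507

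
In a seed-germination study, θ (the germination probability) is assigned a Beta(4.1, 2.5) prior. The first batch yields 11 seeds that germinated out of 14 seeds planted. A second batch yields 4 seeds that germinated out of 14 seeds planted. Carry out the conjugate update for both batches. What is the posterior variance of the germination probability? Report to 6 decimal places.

0.006946

The Beta prior is conjugate to a Binomial/Bernoulli likelihood; the update adds successes to α and failures to β.
After batch 1: Beta(4.1+11, 2.5+3) = Beta(15.1, 5.5).
After batch 2: Beta(15.1+4, 5.5+10) = Beta(19.1, 15.5).
Var = αβ/((α+β)²(α+β+1)) = 19.1·15.5/(34.6²·35.6) = 0.006946.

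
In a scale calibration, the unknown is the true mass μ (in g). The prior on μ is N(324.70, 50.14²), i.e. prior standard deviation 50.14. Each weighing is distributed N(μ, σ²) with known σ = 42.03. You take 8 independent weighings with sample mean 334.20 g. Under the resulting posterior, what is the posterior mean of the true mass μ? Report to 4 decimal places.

333.4330

For Normal data with known variance σ², a Normal(μ₀, σ₀²) prior on μ is conjugate. Posterior precision = 1/σ₀² + n/σ²; posterior mean is the precision-weighted average of μ₀ and x̄.
n·x̄ = 8·334.20 = 2673.6.
σ₀² = 50.14² = 2514.0196, σ² = 42.03² = 1766.5209; σ² + n·σ₀² = 1766.5209 + 8·2514.0196 = 21878.6777.
Posterior mean = (μ₀/σ₀² + n·x̄/σ²)/(1/σ₀² + n/σ²) = (σ²·μ₀ + σ₀²·n·x̄)/(σ² + n·σ₀²) = (1766.5209·324.70 + 2514.0196·2673.6)/21878.6777 = 7295072.13879/21878.6777 = 333.4330.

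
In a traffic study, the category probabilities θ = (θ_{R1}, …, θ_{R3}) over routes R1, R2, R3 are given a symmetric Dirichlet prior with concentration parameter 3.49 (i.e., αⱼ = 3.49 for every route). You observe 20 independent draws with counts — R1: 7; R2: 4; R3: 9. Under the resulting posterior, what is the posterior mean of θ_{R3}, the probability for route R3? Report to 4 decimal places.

The Dirichlet prior is conjugate to the Multinomial likelihood: each posterior αⱼ = prior αⱼ + observed count nⱼ.
Posterior concentration: (10.49, 7.49, 12.49), total = 30.47.
E[θ_{R3}|data] = α_{R3}/Σα = 12.49/30.47 = 0.4099.

0.4099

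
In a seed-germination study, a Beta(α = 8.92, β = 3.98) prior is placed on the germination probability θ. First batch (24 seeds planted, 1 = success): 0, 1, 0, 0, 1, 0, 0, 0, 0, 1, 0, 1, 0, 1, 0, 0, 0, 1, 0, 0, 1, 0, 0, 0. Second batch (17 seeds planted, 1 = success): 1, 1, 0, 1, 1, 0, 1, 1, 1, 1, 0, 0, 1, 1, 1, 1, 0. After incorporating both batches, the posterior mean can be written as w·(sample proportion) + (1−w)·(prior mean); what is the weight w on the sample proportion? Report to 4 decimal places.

The Beta prior is conjugate to a Binomial/Bernoulli likelihood; the update adds successes to α and failures to β.
Total number of seeds planted: n = 24 + 17 = 41.
Posterior mean = (α₀+k)/(α₀+β₀+n) = [n/(α₀+β₀+n)]·(k/n) + [(α₀+β₀)/(α₀+β₀+n)]·α₀/(α₀+β₀), so only n and the prior enter the weight.
The weight on the data is w = n/(α₀+β₀+n) = 41/(8.92+3.98+41) = 41/53.90 = 0.7607.

0.7607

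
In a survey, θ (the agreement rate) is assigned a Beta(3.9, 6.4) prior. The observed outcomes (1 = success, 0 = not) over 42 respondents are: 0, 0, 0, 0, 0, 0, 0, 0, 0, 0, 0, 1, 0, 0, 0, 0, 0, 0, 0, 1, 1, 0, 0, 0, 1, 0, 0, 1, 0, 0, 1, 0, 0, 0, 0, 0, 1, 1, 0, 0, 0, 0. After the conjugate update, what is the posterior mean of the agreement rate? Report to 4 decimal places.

The Beta prior is conjugate to a Binomial/Bernoulli likelihood; the update adds successes to α and failures to β.
Posterior: Beta(α+k, β+n−k) = Beta(3.9+8, 6.4+34) = Beta(11.9, 40.4).
Posterior mean = α/(α+β) = 11.9/52.3 = 0.2275.

0.2275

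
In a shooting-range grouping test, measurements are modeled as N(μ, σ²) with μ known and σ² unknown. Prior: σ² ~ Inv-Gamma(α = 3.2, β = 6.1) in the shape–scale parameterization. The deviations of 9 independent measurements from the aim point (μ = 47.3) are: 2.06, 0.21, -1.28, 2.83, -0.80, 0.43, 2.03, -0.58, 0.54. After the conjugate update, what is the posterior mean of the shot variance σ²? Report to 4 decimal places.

With known mean μ and an Inverse-Gamma(α, β) prior on σ², the Normal likelihood is conjugate: posterior is Inv-Gamma(α + n/2, β + Σ(xᵢ−μ)²/2).
Σ(xᵢ−μ)² = (2.06)² + (0.21)² + (-1.28)² + (2.83)² + (-0.80)² + (0.43)² + (2.03)² + (-0.58)² + (0.54)² = 19.5088.
Posterior: Inv-Gamma(3.2 + 9/2, 6.1 + 19.5088/2) = Inv-Gamma(7.70, 15.85440).
E[σ²|data] = β/(α−1) = 15.85440/6.70 = 2.3663.

2.3663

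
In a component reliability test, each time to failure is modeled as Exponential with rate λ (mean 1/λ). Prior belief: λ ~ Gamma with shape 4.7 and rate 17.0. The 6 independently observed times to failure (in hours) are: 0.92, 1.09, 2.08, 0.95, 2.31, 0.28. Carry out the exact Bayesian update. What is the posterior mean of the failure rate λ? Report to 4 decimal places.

0.4344

With a Gamma(shape α, rate β) prior on the exponential rate λ, the posterior after n observations with total T = Σxᵢ is Gamma(α+n, β+T).
Sum of observations T = 7.63 hours; n = 6.
Posterior: Gamma(4.7+6, 17.0+7.63) = Gamma(10.7, 24.63).
Posterior mean of λ = α/β = 10.7/24.63 = 0.4344.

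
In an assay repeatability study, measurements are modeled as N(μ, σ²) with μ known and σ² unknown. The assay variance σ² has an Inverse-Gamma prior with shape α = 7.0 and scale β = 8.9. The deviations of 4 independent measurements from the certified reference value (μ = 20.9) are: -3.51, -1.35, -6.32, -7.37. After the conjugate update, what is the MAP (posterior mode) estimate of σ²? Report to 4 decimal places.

6.3101

With known mean μ and an Inverse-Gamma(α, β) prior on σ², the Normal likelihood is conjugate: posterior is Inv-Gamma(α + n/2, β + Σ(xᵢ−μ)²/2).
Σ(xᵢ−μ)² = (-3.51)² + (-1.35)² + (-6.32)² + (-7.37)² = 108.4019.
Posterior: Inv-Gamma(7.0 + 4/2, 8.9 + 108.4019/2) = Inv-Gamma(9.00, 63.10095).
Mode = β/(α+1) = 63.10095/10.00 = 6.3101.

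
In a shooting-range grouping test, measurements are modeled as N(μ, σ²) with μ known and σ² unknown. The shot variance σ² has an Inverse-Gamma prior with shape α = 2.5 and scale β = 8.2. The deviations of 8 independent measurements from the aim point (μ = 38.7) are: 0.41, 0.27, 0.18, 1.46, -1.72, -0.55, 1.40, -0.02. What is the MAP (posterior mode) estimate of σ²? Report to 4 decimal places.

With known mean μ and an Inverse-Gamma(α, β) prior on σ², the Normal likelihood is conjugate: posterior is Inv-Gamma(α + n/2, β + Σ(xᵢ−μ)²/2).
Σ(xᵢ−μ)² = (0.41)² + (0.27)² + (0.18)² + (1.46)² + (-1.72)² + (-0.55)² + (1.40)² + (-0.02)² = 7.6263.
Posterior: Inv-Gamma(2.5 + 8/2, 8.2 + 7.6263/2) = Inv-Gamma(6.50, 12.01315).
Mode = β/(α+1) = 12.01315/7.50 = 1.6018.

1.6018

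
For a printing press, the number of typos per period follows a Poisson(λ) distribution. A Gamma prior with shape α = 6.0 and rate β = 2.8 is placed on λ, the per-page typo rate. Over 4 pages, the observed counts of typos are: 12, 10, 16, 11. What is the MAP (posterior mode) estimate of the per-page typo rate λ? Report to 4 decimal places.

With a Gamma(shape α, rate β) prior, the Poisson likelihood is conjugate: the posterior is Gamma(α + ΣXᵢ, β + n).
Sum of counts S = 49 over n = 4 pages.
Posterior: Gamma(α+S, β+n) = Gamma(6.0+49, 2.8+4) = Gamma(55.0, 6.8).
Mode of Gamma(α,β) for α≥1 is (α−1)/β = 54.0/6.8 = 7.9412.

7.9412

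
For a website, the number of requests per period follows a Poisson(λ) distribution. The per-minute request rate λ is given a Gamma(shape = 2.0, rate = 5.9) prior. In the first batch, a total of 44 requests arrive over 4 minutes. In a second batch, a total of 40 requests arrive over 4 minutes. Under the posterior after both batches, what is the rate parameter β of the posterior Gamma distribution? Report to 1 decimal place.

13.9

With a Gamma(shape α, rate β) prior, the Poisson likelihood is conjugate: the posterior is Gamma(α + ΣXᵢ, β + n).
After batch 1: Gamma(α+S, β+n) = Gamma(2.0+44, 5.9+4) = Gamma(46.0, 9.9).
After batch 2: Gamma(α+S, β+n) = Gamma(46.0+40, 9.9+4) = Gamma(86.0, 13.9).
Posterior β = 13.9.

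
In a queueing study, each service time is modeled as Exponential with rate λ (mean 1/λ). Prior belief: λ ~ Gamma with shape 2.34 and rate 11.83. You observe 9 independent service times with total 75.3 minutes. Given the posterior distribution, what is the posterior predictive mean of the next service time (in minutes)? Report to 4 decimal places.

With a Gamma(shape α, rate β) prior on the exponential rate λ, the posterior after n observations with total T = Σxᵢ is Gamma(α+n, β+T).
Posterior: Gamma(2.34+9, 11.83+75.3) = Gamma(11.34, 87.13).
The predictive distribution for the next observation is Lomax; its mean is β/(α−1) = 87.13/10.34 = 8.4265.

8.4265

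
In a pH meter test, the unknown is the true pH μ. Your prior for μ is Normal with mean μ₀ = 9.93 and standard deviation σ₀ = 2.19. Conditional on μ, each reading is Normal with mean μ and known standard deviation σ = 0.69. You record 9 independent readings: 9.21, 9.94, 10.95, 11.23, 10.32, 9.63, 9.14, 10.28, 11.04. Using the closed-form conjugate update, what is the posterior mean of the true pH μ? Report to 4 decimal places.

For Normal data with known variance σ², a Normal(μ₀, σ₀²) prior on μ is conjugate. Posterior precision = 1/σ₀² + n/σ²; posterior mean is the precision-weighted average of μ₀ and x̄.
Σxᵢ = 9.21 + 9.94 + 10.95 + 11.23 + 10.32 + 9.63 + 9.14 + 10.28 + 11.04 = 91.74, so n·x̄ = 91.74.
σ₀² = 2.19² = 4.7961, σ² = 0.69² = 0.4761; σ² + n·σ₀² = 0.4761 + 9·4.7961 = 43.641.
Posterior mean = (μ₀/σ₀² + n·x̄/σ²)/(1/σ₀² + n/σ²) = (σ²·μ₀ + σ₀²·n·x̄)/(σ² + n·σ₀²) = (0.4761·9.93 + 4.7961·91.74)/43.641 = 444.721887/43.641 = 10.1905.

10.1905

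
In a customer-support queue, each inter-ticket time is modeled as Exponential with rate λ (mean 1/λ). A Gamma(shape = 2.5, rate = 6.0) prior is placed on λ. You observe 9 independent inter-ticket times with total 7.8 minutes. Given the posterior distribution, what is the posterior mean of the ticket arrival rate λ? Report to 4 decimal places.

0.8333

With a Gamma(shape α, rate β) prior on the exponential rate λ, the posterior after n observations with total T = Σxᵢ is Gamma(α+n, β+T).
Posterior: Gamma(2.5+9, 6.0+7.8) = Gamma(11.5, 13.8).
Posterior mean of λ = α/β = 11.5/13.8 = 0.8333.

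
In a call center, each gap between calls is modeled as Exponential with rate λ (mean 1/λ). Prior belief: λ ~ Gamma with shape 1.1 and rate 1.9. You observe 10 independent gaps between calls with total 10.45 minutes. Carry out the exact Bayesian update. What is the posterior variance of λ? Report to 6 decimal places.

0.072776

With a Gamma(shape α, rate β) prior on the exponential rate λ, the posterior after n observations with total T = Σxᵢ is Gamma(α+n, β+T).
Posterior: Gamma(1.1+10, 1.9+10.45) = Gamma(11.1, 12.35).
Var = α/β² = 0.072776.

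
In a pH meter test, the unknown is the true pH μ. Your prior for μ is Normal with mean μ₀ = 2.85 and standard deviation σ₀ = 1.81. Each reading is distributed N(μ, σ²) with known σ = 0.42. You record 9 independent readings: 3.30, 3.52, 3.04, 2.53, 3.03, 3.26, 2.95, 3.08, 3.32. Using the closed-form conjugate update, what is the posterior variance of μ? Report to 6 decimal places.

For Normal data with known variance σ², a Normal(μ₀, σ₀²) prior on μ is conjugate. Posterior precision = 1/σ₀² + n/σ²; posterior mean is the precision-weighted average of μ₀ and x̄.
σ₀² = 1.81² = 3.2761, σ² = 0.42² = 0.1764; σ² + n·σ₀² = 0.1764 + 9·3.2761 = 29.6613.
Posterior precision = 1/σ₀² + n/σ² = 1/3.2761 + 9/0.1764 = (σ² + n·σ₀²)/(σ₀²σ²) = 29.6613/(3.2761·0.1764); posterior variance σₙ² = σ₀²σ²/(σ² + n·σ₀²) = 3.2761·0.1764/29.6613 = 0.019483.

0.019483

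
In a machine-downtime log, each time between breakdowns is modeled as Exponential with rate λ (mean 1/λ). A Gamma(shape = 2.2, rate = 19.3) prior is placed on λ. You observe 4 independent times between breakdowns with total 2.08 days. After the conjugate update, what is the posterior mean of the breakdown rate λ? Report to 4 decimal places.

With a Gamma(shape α, rate β) prior on the exponential rate λ, the posterior after n observations with total T = Σxᵢ is Gamma(α+n, β+T).
Posterior: Gamma(2.2+4, 19.3+2.08) = Gamma(6.2, 21.38).
Posterior mean of λ = α/β = 6.2/21.38 = 0.2900.

0.2900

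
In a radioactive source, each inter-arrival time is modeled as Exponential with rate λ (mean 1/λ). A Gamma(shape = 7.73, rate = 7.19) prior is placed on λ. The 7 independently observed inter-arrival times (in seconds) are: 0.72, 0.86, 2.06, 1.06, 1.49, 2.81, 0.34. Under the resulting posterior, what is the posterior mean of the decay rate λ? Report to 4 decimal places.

0.8911

With a Gamma(shape α, rate β) prior on the exponential rate λ, the posterior after n observations with total T = Σxᵢ is Gamma(α+n, β+T).
Sum of observations T = 9.34 seconds; n = 7.
Posterior: Gamma(7.73+7, 7.19+9.34) = Gamma(14.73, 16.53).
Posterior mean of λ = α/β = 14.73/16.53 = 0.8911.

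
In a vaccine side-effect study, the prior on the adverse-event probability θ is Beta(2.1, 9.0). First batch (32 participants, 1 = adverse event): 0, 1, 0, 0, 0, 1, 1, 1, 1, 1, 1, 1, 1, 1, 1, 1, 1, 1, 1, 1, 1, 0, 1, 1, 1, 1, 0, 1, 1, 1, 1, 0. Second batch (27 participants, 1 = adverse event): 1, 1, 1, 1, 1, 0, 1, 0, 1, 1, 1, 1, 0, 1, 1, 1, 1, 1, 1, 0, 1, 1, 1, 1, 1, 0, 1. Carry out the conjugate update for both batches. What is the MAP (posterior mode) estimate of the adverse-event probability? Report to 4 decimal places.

0.7063

The Beta prior is conjugate to a Binomial/Bernoulli likelihood; the update adds successes to α and failures to β.
After batch 1: Beta(2.1+25, 9.0+7) = Beta(27.1, 16.0).
After batch 2: Beta(27.1+22, 16.0+5) = Beta(49.1, 21.0).
Mode of Beta(a,b) for a,b>1 is (a−1)/(a+b−2) = 48.1/68.1 = 0.7063.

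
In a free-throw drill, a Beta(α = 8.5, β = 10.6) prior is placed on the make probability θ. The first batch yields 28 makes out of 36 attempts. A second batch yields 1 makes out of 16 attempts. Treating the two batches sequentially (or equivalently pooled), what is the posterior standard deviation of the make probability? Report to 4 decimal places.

The Beta prior is conjugate to a Binomial/Bernoulli likelihood; the update adds successes to α and failures to β.
After batch 1: Beta(8.5+28, 10.6+8) = Beta(36.5, 18.6).
After batch 2: Beta(36.5+1, 18.6+15) = Beta(37.5, 33.6).
Var = αβ/((α+β)²(α+β+1)) = 37.5·33.6/(71.1²·72.1) = 0.00345697; SD = √0.00345697 = 0.0588.

0.0588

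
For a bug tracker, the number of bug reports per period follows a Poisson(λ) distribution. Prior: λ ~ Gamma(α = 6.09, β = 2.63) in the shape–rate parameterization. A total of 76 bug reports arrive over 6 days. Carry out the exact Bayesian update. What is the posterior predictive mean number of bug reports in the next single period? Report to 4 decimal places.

9.5122

With a Gamma(shape α, rate β) prior, the Poisson likelihood is conjugate: the posterior is Gamma(α + ΣXᵢ, β + n).
Posterior: Gamma(α+S, β+n) = Gamma(6.09+76, 2.63+6) = Gamma(82.09, 8.63).
The predictive distribution for one future period is NegBinom with mean α/β = 9.5122.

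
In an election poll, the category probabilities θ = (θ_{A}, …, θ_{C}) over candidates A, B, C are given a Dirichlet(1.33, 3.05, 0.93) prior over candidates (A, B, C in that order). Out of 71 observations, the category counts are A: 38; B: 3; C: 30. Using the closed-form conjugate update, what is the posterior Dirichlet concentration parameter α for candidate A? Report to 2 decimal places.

The Dirichlet prior is conjugate to the Multinomial likelihood: each posterior αⱼ = prior αⱼ + observed count nⱼ.
Posterior concentration: (39.33, 6.05, 30.93), total = 76.31.
α_{A} = 1.33 + 38 = 39.33.

39.33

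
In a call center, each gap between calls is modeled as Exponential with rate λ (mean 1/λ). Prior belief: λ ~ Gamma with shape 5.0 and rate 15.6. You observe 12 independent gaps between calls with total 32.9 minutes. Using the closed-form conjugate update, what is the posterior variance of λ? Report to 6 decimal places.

With a Gamma(shape α, rate β) prior on the exponential rate λ, the posterior after n observations with total T = Σxᵢ is Gamma(α+n, β+T).
Posterior: Gamma(5.0+12, 15.6+32.9) = Gamma(17.0, 48.5).
Var = α/β² = 0.007227.

0.007227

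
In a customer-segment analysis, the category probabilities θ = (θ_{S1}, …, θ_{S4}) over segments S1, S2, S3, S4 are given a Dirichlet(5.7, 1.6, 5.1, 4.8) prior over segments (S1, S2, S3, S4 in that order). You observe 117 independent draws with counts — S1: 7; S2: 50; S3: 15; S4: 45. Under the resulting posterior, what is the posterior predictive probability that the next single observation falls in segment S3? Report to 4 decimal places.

0.1498

The Dirichlet prior is conjugate to the Multinomial likelihood: each posterior αⱼ = prior αⱼ + observed count nⱼ.
Posterior concentration: (12.7, 51.6, 20.1, 49.8), total = 134.2.
P(next = S3 | data) = α_{S3}/Σα = 0.1498.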